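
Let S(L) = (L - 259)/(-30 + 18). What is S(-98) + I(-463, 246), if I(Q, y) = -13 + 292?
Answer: 1235/4 ≈ 308.75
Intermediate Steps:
I(Q, y) = 279
S(L) = 259/12 - L/12 (S(L) = (-259 + L)/(-12) = (-259 + L)*(-1/12) = 259/12 - L/12)
S(-98) + I(-463, 246) = (259/12 - 1/12*(-98)) + 279 = (259/12 + 49/6) + 279 = 119/4 + 279 = 1235/4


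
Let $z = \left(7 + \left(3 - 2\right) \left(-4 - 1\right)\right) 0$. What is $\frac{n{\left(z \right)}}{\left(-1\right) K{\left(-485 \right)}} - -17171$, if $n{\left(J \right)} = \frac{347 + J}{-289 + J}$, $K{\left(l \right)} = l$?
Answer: $\frac{2406772868}{140165} \approx 17171.0$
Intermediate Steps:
$z = 0$ ($z = \left(7 + 1 \left(-5\right)\right) 0 = \left(7 - 5\right) 0 = 2 \cdot 0 = 0$)
$n{\left(J \right)} = \frac{347 + J}{-289 + J}$
$\frac{n{\left(z \right)}}{\left(-1\right) K{\left(-485 \right)}} - -17171 = \frac{\frac{1}{-289 + 0} \left(347 + 0\right)}{\left(-1\right) \left(-485\right)} - -17171 = \frac{\frac{1}{-289} \cdot 347}{485} + 17171 = \left(- \frac{1}{289}\right) 347 \cdot \frac{1}{485} + 17171 = \left(- \frac{347}{289}\right) \frac{1}{485} + 17171 = - \frac{347}{140165} + 17171 = \frac{2406772868}{140165}$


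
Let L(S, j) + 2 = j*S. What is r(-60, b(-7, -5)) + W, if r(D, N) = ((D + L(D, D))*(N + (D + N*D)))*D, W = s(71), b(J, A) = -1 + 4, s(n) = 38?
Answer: 50310398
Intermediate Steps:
b(J, A) = 3
W = 38
L(S, j) = -2 + S*j (L(S, j) = -2 + j*S = -2 + S*j)
r(D, N) = D*(-2 + D + D²)*(D + N + D*N) (r(D, N) = ((D + (-2 + D*D))*(N + (D + N*D)))*D = ((D + (-2 + D²))*(N + (D + D*N)))*D = ((-2 + D + D²)*(D + N + D*N))*D = D*(-2 + D + D²)*(D + N + D*N))
r(-60, b(-7, -5)) + W = -60*((-60)² + (-60)³ - 2*(-60) - 2*3 + 3*(-60)³ - 1*(-60)*3 + 2*3*(-60)²) + 38 = -60*(3600 - 216000 + 120 - 6 + 3*(-216000) + 180 + 2*3*3600) + 38 = -60*(3600 - 216000 + 120 - 6 - 648000 + 180 + 21600) + 38 = -60*(-838506) + 38 = 50310360 + 38 = 50310398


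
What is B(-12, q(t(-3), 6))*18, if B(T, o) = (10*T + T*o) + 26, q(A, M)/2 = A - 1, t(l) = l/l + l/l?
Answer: -2124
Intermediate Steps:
t(l) = 2 (t(l) = 1 + 1 = 2)
q(A, M) = -2 + 2*A (q(A, M) = 2*(A - 1) = 2*(-1 + A) = -2 + 2*A)
B(T, o) = 26 + 10*T + T*o
B(-12, q(t(-3), 6))*18 = (26 + 10*(-12) - 12*(-2 + 2*2))*18 = (26 - 120 - 12*(-2 + 4))*18 = (26 - 120 - 12*2)*18 = (26 - 120 - 24)*18 = -118*18 = -2124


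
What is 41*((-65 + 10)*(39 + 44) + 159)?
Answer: -180646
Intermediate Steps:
41*((-65 + 10)*(39 + 44) + 159) = 41*(-55*83 + 159) = 41*(-4565 + 159) = 41*(-4406) = -180646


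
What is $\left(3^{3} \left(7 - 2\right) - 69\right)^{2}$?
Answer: $4356$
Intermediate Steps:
$\left(3^{3} \left(7 - 2\right) - 69\right)^{2} = \left(27 \cdot 5 - 69\right)^{2} = \left(135 - 69\right)^{2} = 66^{2} = 4356$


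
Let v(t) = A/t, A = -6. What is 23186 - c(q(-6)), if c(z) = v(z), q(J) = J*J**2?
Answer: 834695/36 ≈ 23186.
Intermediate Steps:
q(J) = J**3
v(t) = -6/t
c(z) = -6/z
23186 - c(q(-6)) = 23186 - (-6)/((-6)**3) = 23186 - (-6)/(-216) = 23186 - (-6)*(-1)/216 = 23186 - 1*1/36 = 23186 - 1/36 = 834695/36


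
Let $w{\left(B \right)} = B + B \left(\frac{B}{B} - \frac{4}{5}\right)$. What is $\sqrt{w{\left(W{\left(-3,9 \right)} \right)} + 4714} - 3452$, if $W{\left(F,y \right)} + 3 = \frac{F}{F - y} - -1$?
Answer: $-3452 + \frac{\sqrt{471190}}{10} \approx -3383.4$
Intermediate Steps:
$W{\left(F,y \right)} = -2 + \frac{F}{F - y}$ ($W{\left(F,y \right)} = -3 + \left(\frac{F}{F - y} - -1\right) = -3 + \left(\frac{F}{F - y} + 1\right) = -3 + \left(1 + \frac{F}{F - y}\right) = -2 + \frac{F}{F - y}$)
$w{\left(B \right)} = \frac{6 B}{5}$ ($w{\left(B \right)} = B + B \left(1 - \frac{4}{5}\right) = B + B \frac{1}{5} = B + \frac{B}{5} = \frac{6 B}{5}$)
$\sqrt{w{\left(W{\left(-3,9 \right)} \right)} + 4714} - 3452 = \sqrt{\frac{6 \frac{\left(-1\right) \left(-3\right) + 2 \cdot 9}{-3 - 9}}{5} + 4714} - 3452 = \sqrt{\frac{6 \frac{3 + 18}{-3 - 9}}{5} + 4714} - 3452 = \sqrt{\frac{6 \frac{1}{-12} \cdot 21}{5} + 4714} - 3452 = \sqrt{\frac{6 \left(\left(- \frac{1}{12}\right) 21\right)}{5} + 4714} - 3452 = \sqrt{\frac{6}{5} \left(- \frac{7}{4}\right) + 4714} - 3452 = \sqrt{- \frac{21}{10} + 4714} - 3452 = \sqrt{\frac{47119}{10}} - 3452 = \frac{\sqrt{471190}}{10} - 3452 = -3452 + \frac{\sqrt{471190}}{10}$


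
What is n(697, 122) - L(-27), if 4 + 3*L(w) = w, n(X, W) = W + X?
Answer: 2488/3 ≈ 829.33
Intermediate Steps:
L(w) = -4/3 + w/3
n(697, 122) - L(-27) = (122 + 697) - (-4/3 + (⅓)*(-27)) = 819 - (-4/3 - 9) = 819 - 1*(-31/3) = 819 + 31/3 = 2488/3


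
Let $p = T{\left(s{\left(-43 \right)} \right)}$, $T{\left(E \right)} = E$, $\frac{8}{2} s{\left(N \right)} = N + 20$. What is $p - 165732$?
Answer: $- \frac{662951}{4} \approx -1.6574 \cdot 10^{5}$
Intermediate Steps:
$s{\left(N \right)} = 5 + \frac{N}{4}$ ($s{\left(N \right)} = \frac{N + 20}{4} = \frac{20 + N}{4} = 5 + \frac{N}{4}$)
$p = - \frac{23}{4}$ ($p = 5 + \frac{1}{4} \left(-43\right) = 5 - \frac{43}{4} = - \frac{23}{4} \approx -5.75$)
$p - 165732 = - \frac{23}{4} - 165732 = - \frac{662951}{4}$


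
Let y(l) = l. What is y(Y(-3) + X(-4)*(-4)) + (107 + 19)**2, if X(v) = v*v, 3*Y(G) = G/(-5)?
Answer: 79061/5 ≈ 15812.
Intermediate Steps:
Y(G) = -G/15 (Y(G) = (G/(-5))/3 = (G*(-1/5))/3 = (-G/5)/3 = -G/15)
X(v) = v**2
y(Y(-3) + X(-4)*(-4)) + (107 + 19)**2 = (-1/15*(-3) + (-4)**2*(-4)) + (107 + 19)**2 = (1/5 + 16*(-4)) + 126**2 = (1/5 - 64) + 15876 = -319/5 + 15876 = 79061/5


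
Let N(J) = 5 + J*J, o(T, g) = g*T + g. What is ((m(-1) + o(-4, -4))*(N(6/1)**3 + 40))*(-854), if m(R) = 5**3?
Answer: -8068299078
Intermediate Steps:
o(T, g) = g + T*g (o(T, g) = T*g + g = g + T*g)
N(J) = 5 + J**2
m(R) = 125
((m(-1) + o(-4, -4))*(N(6/1)**3 + 40))*(-854) = ((125 - 4*(1 - 4))*((5 + (6/1)**2)**3 + 40))*(-854) = ((125 - 4*(-3))*((5 + (6*1)**2)**3 + 40))*(-854) = ((125 + 12)*((5 + 6**2)**3 + 40))*(-854) = (137*((5 + 36)**3 + 40))*(-854) = (137*(41**3 + 40))*(-854) = (137*(68921 + 40))*(-854) = (137*68961)*(-854) = 9447657*(-854) = -8068299078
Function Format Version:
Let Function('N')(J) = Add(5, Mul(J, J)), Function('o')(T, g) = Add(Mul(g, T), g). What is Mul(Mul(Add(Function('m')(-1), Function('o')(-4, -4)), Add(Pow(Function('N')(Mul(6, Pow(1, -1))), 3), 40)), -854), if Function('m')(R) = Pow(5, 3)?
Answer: -8068299078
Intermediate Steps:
Function('o')(T, g) = Add(g, Mul(T, g)) (Function('o')(T, g) = Add(Mul(T, g), g) = Add(g, Mul(T, g)))
Function('N')(J) = Add(5, Pow(J, 2))
Function('m')(R) = 125
Mul(Mul(Add(Function('m')(-1), Function('o')(-4, -4)), Add(Pow(Function('N')(Mul(6, Pow(1, -1))), 3), 40)), -854) = Mul(Mul(Add(125, Mul(-4, Add(1, -4))), Add(Pow(Add(5, Pow(Mul(6, Pow(1, -1)), 2)), 3), 40)), -854) = Mul(Mul(Add(125, Mul(-4, -3)), Add(Pow(Add(5, Pow(Mul(6, 1), 2)), 3), 40)), -854) = Mul(Mul(Add(125, 12), Add(Pow(Add(5, Pow(6, 2)), 3), 40)), -854) = Mul(Mul(137, Add(Pow(Add(5, 36), 3), 40)), -854) = Mul(Mul(137, Add(Pow(41, 3), 40)), -854) = Mul(Mul(137, Add(68921, 40)), -854) = Mul(Mul(137, 68961), -854) = Mul(9447657, -854) = -8068299078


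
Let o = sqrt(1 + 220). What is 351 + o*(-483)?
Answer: 351 - 483*sqrt(221) ≈ -6829.3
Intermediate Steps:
o = sqrt(221) ≈ 14.866
351 + o*(-483) = 351 + sqrt(221)*(-483) = 351 - 483*sqrt(221)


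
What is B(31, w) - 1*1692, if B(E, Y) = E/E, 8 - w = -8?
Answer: -1691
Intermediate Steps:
w = 16 (w = 8 - 1*(-8) = 8 + 8 = 16)
B(E, Y) = 1
B(31, w) - 1*1692 = 1 - 1*1692 = 1 - 1692 = -1691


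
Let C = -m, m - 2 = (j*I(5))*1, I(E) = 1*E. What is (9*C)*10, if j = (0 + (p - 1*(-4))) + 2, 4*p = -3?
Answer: -5085/2 ≈ -2542.5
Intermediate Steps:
p = -¾ (p = (¼)*(-3) = -¾ ≈ -0.75000)
I(E) = E
j = 21/4 (j = (0 + (-¾ - 1*(-4))) + 2 = (0 + (-¾ + 4)) + 2 = (0 + 13/4) + 2 = 13/4 + 2 = 21/4 ≈ 5.2500)
m = 113/4 (m = 2 + ((21/4)*5)*1 = 2 + (105/4)*1 = 2 + 105/4 = 113/4 ≈ 28.250)
C = -113/4 (C = -1*113/4 = -113/4 ≈ -28.250)
(9*C)*10 = (9*(-113/4))*10 = -1017/4*10 = -5085/2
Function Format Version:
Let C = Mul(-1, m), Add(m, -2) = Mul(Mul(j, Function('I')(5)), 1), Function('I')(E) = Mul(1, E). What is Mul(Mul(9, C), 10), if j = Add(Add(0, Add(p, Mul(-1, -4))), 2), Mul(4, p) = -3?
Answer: Rational(-5085, 2) ≈ -2542.5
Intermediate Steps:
p = Rational(-3, 4) (p = Mul(Rational(1, 4), -3) = Rational(-3, 4) ≈ -0.75000)
Function('I')(E) = E
j = Rational(21, 4) (j = Add(Add(0, Add(Rational(-3, 4), Mul(-1, -4))), 2) = Add(Add(0, Add(Rational(-3, 4), 4)), 2) = Add(Add(0, Rational(13, 4)), 2) = Add(Rational(13, 4), 2) = Rational(21, 4) ≈ 5.2500)
m = Rational(113, 4) (m = Add(2, Mul(Mul(Rational(21, 4), 5), 1)) = Add(2, Mul(Rational(105, 4), 1)) = Add(2, Rational(105, 4)) = Rational(113, 4) ≈ 28.250)
C = Rational(-113, 4) (C = Mul(-1, Rational(113, 4)) = Rational(-113, 4) ≈ -28.250)
Mul(Mul(9, C), 10) = Mul(Mul(9, Rational(-113, 4)), 10) = Mul(Rational(-1017, 4), 10) = Rational(-5085, 2)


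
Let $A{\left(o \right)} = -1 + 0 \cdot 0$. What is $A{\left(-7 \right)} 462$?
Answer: $-462$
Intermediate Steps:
$A{\left(o \right)} = -1$ ($A{\left(o \right)} = -1 + 0 = -1$)
$A{\left(-7 \right)} 462 = \left(-1\right) 462 = -462$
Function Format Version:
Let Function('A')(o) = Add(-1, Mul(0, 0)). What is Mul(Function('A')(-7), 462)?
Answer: -462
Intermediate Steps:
Function('A')(o) = -1 (Function('A')(o) = Add(-1, 0) = -1)
Mul(Function('A')(-7), 462) = Mul(-1, 462) = -462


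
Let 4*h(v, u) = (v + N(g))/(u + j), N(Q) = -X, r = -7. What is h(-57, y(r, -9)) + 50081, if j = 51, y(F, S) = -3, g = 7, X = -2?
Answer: 9615497/192 ≈ 50081.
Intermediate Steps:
N(Q) = 2 (N(Q) = -1*(-2) = 2)
h(v, u) = (2 + v)/(4*(51 + u)) (h(v, u) = ((v + 2)/(u + 51))/4 = ((2 + v)/(51 + u))/4 = (2 + v)/(4*(51 + u)))
h(-57, y(r, -9)) + 50081 = (2 - 57)/(4*(51 - 3)) + 50081 = (¼)*(-55)/48 + 50081 = (¼)*(1/48)*(-55) + 50081 = -55/192 + 50081 = 9615497/192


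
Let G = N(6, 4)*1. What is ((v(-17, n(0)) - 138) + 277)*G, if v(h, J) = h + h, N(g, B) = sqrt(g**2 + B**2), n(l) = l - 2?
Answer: 210*sqrt(13) ≈ 757.17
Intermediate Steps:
n(l) = -2 + l
N(g, B) = sqrt(B**2 + g**2)
v(h, J) = 2*h
G = 2*sqrt(13) (G = sqrt(4**2 + 6**2)*1 = sqrt(16 + 36)*1 = sqrt(52)*1 = (2*sqrt(13))*1 = 2*sqrt(13) ≈ 7.2111)
((v(-17, n(0)) - 138) + 277)*G = ((2*(-17) - 138) + 277)*(2*sqrt(13)) = ((-34 - 138) + 277)*(2*sqrt(13)) = (-172 + 277)*(2*sqrt(13)) = 105*(2*sqrt(13)) = 210*sqrt(13)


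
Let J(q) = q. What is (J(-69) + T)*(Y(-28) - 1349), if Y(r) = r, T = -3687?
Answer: 5172012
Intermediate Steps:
(J(-69) + T)*(Y(-28) - 1349) = (-69 - 3687)*(-28 - 1349) = -3756*(-1377) = 5172012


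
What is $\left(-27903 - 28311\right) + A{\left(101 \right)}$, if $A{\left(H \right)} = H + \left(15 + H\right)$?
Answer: $-55997$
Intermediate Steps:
$A{\left(H \right)} = 15 + 2 H$
$\left(-27903 - 28311\right) + A{\left(101 \right)} = \left(-27903 - 28311\right) + \left(15 + 2 \cdot 101\right) = -56214 + \left(15 + 202\right) = -56214 + 217 = -55997$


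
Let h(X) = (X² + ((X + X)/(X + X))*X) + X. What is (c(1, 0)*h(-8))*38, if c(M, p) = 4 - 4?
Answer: 0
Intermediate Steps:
c(M, p) = 0
h(X) = X² + 2*X (h(X) = (X² + ((2*X)/((2*X)))*X) + X = (X² + ((2*X)*(1/(2*X)))*X) + X = (X² + 1*X) + X = (X² + X) + X = (X + X²) + X = X² + 2*X)
(c(1, 0)*h(-8))*38 = (0*(-8*(2 - 8)))*38 = (0*(-8*(-6)))*38 = (0*48)*38 = 0*38 = 0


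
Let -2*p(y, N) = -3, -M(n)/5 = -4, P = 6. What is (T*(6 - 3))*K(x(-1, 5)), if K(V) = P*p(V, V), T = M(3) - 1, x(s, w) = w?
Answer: 513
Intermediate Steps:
M(n) = 20 (M(n) = -5*(-4) = 20)
p(y, N) = 3/2 (p(y, N) = -½*(-3) = 3/2)
T = 19 (T = 20 - 1 = 19)
K(V) = 9 (K(V) = 6*(3/2) = 9)
(T*(6 - 3))*K(x(-1, 5)) = (19*(6 - 3))*9 = (19*3)*9 = 57*9 = 513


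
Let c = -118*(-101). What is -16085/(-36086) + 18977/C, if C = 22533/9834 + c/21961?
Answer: 49301061736554851/7362131299650 ≈ 6696.6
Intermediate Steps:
c = 11918
C = 204016275/71988158 (C = 22533/9834 + 11918/21961 = 22533*(1/9834) + 11918*(1/21961) = 7511/3278 + 11918/21961 = 204016275/71988158 ≈ 2.8340)
-16085/(-36086) + 18977/C = -16085/(-36086) + 18977/(204016275/71988158) = -16085*(-1/36086) + 18977*(71988158/204016275) = 16085/36086 + 1366119274366/204016275 = 49301061736554851/7362131299650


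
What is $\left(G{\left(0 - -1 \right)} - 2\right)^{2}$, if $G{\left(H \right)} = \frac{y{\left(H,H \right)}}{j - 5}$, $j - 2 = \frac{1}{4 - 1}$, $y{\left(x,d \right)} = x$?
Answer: $\frac{361}{64} \approx 5.6406$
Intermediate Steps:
$j = \frac{7}{3}$ ($j = 2 + \frac{1}{4 - 1} = 2 + \frac{1}{3} = \frac{7}{3} \approx 2.3333$)
$G{\left(H \right)} = - \frac{3 H}{8}$ ($G{\left(H \right)} = \frac{H}{\frac{7}{3} - 5} = \frac{H}{- \frac{8}{3}} = H \left(- \frac{3}{8}\right) = - \frac{3 H}{8}$)
$\left(G{\left(0 - -1 \right)} - 2\right)^{2} = \left(- \frac{3 \left(0 - -1\right)}{8} - 2\right)^{2} = \left(- \frac{3 \left(0 + 1\right)}{8} - 2\right)^{2} = \left(\left(- \frac{3}{8}\right) 1 - 2\right)^{2} = \left(- \frac{3}{8} - 2\right)^{2} = \left(- \frac{19}{8}\right)^{2} = \frac{361}{64}$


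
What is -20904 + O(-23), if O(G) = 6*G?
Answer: -21042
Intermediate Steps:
-20904 + O(-23) = -20904 + 6*(-23) = -20904 - 138 = -21042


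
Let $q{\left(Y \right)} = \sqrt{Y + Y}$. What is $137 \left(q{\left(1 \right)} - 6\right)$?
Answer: $-822 + 137 \sqrt{2} \approx -628.25$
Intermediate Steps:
$q{\left(Y \right)} = \sqrt{2} \sqrt{Y}$ ($q{\left(Y \right)} = \sqrt{2 Y} = \sqrt{2} \sqrt{Y}$)
$137 \left(q{\left(1 \right)} - 6\right) = 137 \left(\sqrt{2} \sqrt{1} - 6\right) = 137 \left(\sqrt{2} \cdot 1 - 6\right) = 137 \left(\sqrt{2} - 6\right) = 137 \left(-6 + \sqrt{2}\right) = -822 + 137 \sqrt{2}$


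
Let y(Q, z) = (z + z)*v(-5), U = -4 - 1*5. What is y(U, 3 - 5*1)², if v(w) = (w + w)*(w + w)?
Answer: 160000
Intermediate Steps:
v(w) = 4*w² (v(w) = (2*w)*(2*w) = 4*w²)
U = -9 (U = -4 - 5 = -9)
y(Q, z) = 200*z (y(Q, z) = (z + z)*(4*(-5)²) = (2*z)*(4*25) = (2*z)*100 = 200*z)
y(U, 3 - 5*1)² = (200*(3 - 5*1))² = (200*(3 - 5))² = (200*(-2))² = (-400)² = 160000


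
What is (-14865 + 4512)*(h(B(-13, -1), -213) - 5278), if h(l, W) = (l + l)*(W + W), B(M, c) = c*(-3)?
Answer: 81105402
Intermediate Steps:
B(M, c) = -3*c
h(l, W) = 4*W*l (h(l, W) = (2*l)*(2*W) = 4*W*l)
(-14865 + 4512)*(h(B(-13, -1), -213) - 5278) = (-14865 + 4512)*(4*(-213)*(-3*(-1)) - 5278) = -10353*(4*(-213)*3 - 5278) = -10353*(-2556 - 5278) = -10353*(-7834) = 81105402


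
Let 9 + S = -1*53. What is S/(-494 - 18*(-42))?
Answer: -31/131 ≈ -0.23664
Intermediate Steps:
S = -62 (S = -9 - 1*53 = -9 - 53 = -62)
S/(-494 - 18*(-42)) = -62/(-494 - 18*(-42)) = -62/(-494 + 756) = -62/262 = (1/262)*(-62) = -31/131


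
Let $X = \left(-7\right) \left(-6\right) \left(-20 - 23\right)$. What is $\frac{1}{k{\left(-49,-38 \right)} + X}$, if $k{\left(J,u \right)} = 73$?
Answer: $- \frac{1}{1733} \approx -0.00057703$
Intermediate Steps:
$X = -1806$ ($X = 42 \left(-43\right) = -1806$)
$\frac{1}{k{\left(-49,-38 \right)} + X} = \frac{1}{73 - 1806} = \frac{1}{-1733} = - \frac{1}{1733}$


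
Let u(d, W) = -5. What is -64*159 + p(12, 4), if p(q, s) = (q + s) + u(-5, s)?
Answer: -10165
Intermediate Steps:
p(q, s) = -5 + q + s (p(q, s) = (q + s) - 5 = -5 + q + s)
-64*159 + p(12, 4) = -64*159 + (-5 + 12 + 4) = -10176 + 11 = -10165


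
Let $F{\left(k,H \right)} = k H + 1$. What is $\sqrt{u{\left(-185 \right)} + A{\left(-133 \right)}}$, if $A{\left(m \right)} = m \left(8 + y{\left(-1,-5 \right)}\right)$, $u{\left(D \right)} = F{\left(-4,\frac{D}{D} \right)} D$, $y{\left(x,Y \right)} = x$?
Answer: $2 i \sqrt{94} \approx 19.391 i$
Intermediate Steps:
$F{\left(k,H \right)} = 1 + H k$ ($F{\left(k,H \right)} = H k + 1 = 1 + H k$)
$u{\left(D \right)} = - 3 D$ ($u{\left(D \right)} = \left(1 + \frac{D}{D} \left(-4\right)\right) D = \left(1 + 1 \left(-4\right)\right) D = \left(1 - 4\right) D = - 3 D$)
$A{\left(m \right)} = 7 m$ ($A{\left(m \right)} = m \left(8 - 1\right) = m 7 = 7 m$)
$\sqrt{u{\left(-185 \right)} + A{\left(-133 \right)}} = \sqrt{\left(-3\right) \left(-185\right) + 7 \left(-133\right)} = \sqrt{555 - 931} = \sqrt{-376} = 2 i \sqrt{94}$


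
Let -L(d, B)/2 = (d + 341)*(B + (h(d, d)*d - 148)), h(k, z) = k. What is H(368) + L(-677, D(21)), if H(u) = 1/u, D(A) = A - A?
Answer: 113306328577/368 ≈ 3.0790e+8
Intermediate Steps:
D(A) = 0
L(d, B) = -2*(341 + d)*(-148 + B + d**2) (L(d, B) = -2*(d + 341)*(B + (d*d - 148)) = -2*(341 + d)*(B + (d**2 - 148)) = -2*(341 + d)*(B + (-148 + d**2)) = -2*(341 + d)*(-148 + B + d**2))
H(368) + L(-677, D(21)) = 1/368 + (100936 - 682*0 - 682*(-677)**2 - 2*(-677)**3 + 296*(-677) - 2*0*(-677)) = 1/368 + (100936 + 0 - 682*458329 - 2*(-310288733) - 200392 + 0) = 1/368 + (100936 + 0 - 312580378 + 620577466 - 200392 + 0) = 1/368 + 307897632 = 113306328577/368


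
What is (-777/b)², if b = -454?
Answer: 603729/206116 ≈ 2.9291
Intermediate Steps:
(-777/b)² = (-777/(-454))² = (-777*(-1/454))² = (777/454)² = 603729/206116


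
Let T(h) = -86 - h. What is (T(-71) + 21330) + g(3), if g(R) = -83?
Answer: 21232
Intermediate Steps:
(T(-71) + 21330) + g(3) = ((-86 - 1*(-71)) + 21330) - 83 = ((-86 + 71) + 21330) - 83 = (-15 + 21330) - 83 = 21315 - 83 = 21232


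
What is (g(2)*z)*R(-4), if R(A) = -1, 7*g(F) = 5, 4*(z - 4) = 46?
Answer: -155/14 ≈ -11.071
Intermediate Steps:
z = 31/2 (z = 4 + (¼)*46 = 4 + 23/2 = 31/2 ≈ 15.500)
g(F) = 5/7 (g(F) = (⅐)*5 = 5/7)
(g(2)*z)*R(-4) = ((5/7)*(31/2))*(-1) = (155/14)*(-1) = -155/14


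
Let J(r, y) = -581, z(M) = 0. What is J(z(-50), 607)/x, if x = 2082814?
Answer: -581/2082814 ≈ -0.00027895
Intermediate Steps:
J(z(-50), 607)/x = -581/2082814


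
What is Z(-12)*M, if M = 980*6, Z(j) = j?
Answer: -70560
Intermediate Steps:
M = 5880
Z(-12)*M = -12*5880 = -70560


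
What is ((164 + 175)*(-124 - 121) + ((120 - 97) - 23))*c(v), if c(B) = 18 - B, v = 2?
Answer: -1328880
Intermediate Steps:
((164 + 175)*(-124 - 121) + ((120 - 97) - 23))*c(v) = ((164 + 175)*(-124 - 121) + ((120 - 97) - 23))*(18 - 1*2) = (339*(-245) + (23 - 23))*(18 - 2) = (-83055 + 0)*16 = -83055*16 = -1328880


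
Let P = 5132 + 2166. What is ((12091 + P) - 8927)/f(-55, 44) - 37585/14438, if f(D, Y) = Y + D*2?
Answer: -76765483/476454 ≈ -161.12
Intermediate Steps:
f(D, Y) = Y + 2*D
P = 7298
((12091 + P) - 8927)/f(-55, 44) - 37585/14438 = ((12091 + 7298) - 8927)/(44 + 2*(-55)) - 37585/14438 = (19389 - 8927)/(44 - 110) - 37585*1/14438 = 10462/(-66) - 37585/14438 = 10462*(-1/66) - 37585/14438 = -5231/33 - 37585/14438 = -76765483/476454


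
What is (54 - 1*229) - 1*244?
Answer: -419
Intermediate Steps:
(54 - 1*229) - 1*244 = (54 - 229) - 244 = -175 - 244 = -419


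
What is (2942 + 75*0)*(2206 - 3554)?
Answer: -3965816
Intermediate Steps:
(2942 + 75*0)*(2206 - 3554) = (2942 + 0)*(-1348) = 2942*(-1348) = -3965816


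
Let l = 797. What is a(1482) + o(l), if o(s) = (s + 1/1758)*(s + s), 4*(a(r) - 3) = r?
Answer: 2234053051/1758 ≈ 1.2708e+6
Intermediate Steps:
a(r) = 3 + r/4
o(s) = 2*s*(1/1758 + s) (o(s) = (s + 1/1758)*(2*s) = (1/1758 + s)*(2*s) = 2*s*(1/1758 + s))
a(1482) + o(l) = (3 + (¼)*1482) + (1/879)*797*(1 + 1758*797) = (3 + 741/2) + (1/879)*797*(1 + 1401126) = 747/2 + (1/879)*797*1401127 = 747/2 + 1116698219/879 = 2234053051/1758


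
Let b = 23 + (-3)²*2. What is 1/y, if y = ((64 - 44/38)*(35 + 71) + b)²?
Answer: 361/16216239649 ≈ 2.2262e-8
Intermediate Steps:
b = 41 (b = 23 + 9*2 = 23 + 18 = 41)
y = 16216239649/361 (y = ((64 - 44/38)*(35 + 71) + 41)² = ((64 - 44*1/38)*106 + 41)² = ((64 - 22/19)*106 + 41)² = ((1194/19)*106 + 41)² = (126564/19 + 41)² = (127343/19)² = 16216239649/361 ≈ 4.4920e+7)
1/y = 1/(16216239649/361) = 361/16216239649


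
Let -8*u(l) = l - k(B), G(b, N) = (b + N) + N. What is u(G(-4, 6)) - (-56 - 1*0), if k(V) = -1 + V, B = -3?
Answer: 109/2 ≈ 54.500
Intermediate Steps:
G(b, N) = b + 2*N (G(b, N) = (N + b) + N = b + 2*N)
u(l) = -½ - l/8 (u(l) = -(l - (-1 - 3))/8 = -(l - 1*(-4))/8 = -(l + 4)/8 = -(4 + l)/8 = -½ - l/8)
u(G(-4, 6)) - (-56 - 1*0) = (-½ - (-4 + 2*6)/8) - (-56 - 1*0) = (-½ - (-4 + 12)/8) - (-56 + 0) = (-½ - ⅛*8) - 1*(-56) = (-½ - 1) + 56 = -3/2 + 56 = 109/2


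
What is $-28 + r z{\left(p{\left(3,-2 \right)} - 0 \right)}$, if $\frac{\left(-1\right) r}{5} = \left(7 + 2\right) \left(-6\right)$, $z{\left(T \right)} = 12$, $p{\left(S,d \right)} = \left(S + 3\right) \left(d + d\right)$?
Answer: $3212$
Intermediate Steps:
$p{\left(S,d \right)} = 2 d \left(3 + S\right)$ ($p{\left(S,d \right)} = \left(3 + S\right) 2 d = 2 d \left(3 + S\right)$)
$r = 270$ ($r = - 5 \left(7 + 2\right) \left(-6\right) = - 5 \cdot 9 \left(-6\right) = \left(-5\right) \left(-54\right) = 270$)
$-28 + r z{\left(p{\left(3,-2 \right)} - 0 \right)} = -28 + 270 \cdot 12 = -28 + 3240 = 3212$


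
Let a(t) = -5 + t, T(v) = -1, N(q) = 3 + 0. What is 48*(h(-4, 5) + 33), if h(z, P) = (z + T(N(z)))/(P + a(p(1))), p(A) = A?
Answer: 1344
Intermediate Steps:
N(q) = 3
h(z, P) = (-1 + z)/(-4 + P) (h(z, P) = (z - 1)/(P + (-5 + 1)) = (-1 + z)/(P - 4) = (-1 + z)/(-4 + P))
48*(h(-4, 5) + 33) = 48*((-1 - 4)/(-4 + 5) + 33) = 48*(-5/1 + 33) = 48*(1*(-5) + 33) = 48*(-5 + 33) = 48*28 = 1344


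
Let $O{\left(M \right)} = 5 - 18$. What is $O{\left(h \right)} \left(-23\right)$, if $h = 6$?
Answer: $299$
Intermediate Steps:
$O{\left(M \right)} = -13$ ($O{\left(M \right)} = 5 - 18 = -13$)
$O{\left(h \right)} \left(-23\right) = \left(-13\right) \left(-23\right) = 299$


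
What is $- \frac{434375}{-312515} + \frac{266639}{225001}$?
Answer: $\frac{5173242756}{2009033929} \approx 2.575$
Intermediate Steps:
$- \frac{434375}{-312515} + \frac{266639}{225001} = \left(-434375\right) \left(- \frac{1}{312515}\right) + 266639 \cdot \frac{1}{225001} = \frac{86875}{62503} + \frac{266639}{225001} = \frac{5173242756}{2009033929}$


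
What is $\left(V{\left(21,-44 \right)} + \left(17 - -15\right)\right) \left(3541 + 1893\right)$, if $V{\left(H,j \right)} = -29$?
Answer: $16302$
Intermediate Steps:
$\left(V{\left(21,-44 \right)} + \left(17 - -15\right)\right) \left(3541 + 1893\right) = \left(-29 + \left(17 - -15\right)\right) \left(3541 + 1893\right) = \left(-29 + \left(17 + 15\right)\right) 5434 = \left(-29 + 32\right) 5434 = 3 \cdot 5434 = 16302$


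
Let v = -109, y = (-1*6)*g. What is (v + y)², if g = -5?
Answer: 6241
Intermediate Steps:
y = 30 (y = -1*6*(-5) = -6*(-5) = 30)
(v + y)² = (-109 + 30)² = (-79)² = 6241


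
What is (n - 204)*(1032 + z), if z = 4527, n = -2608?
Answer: -15631908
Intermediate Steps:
(n - 204)*(1032 + z) = (-2608 - 204)*(1032 + 4527) = -2812*5559 = -15631908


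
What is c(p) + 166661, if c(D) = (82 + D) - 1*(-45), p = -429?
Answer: 166359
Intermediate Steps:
c(D) = 127 + D (c(D) = (82 + D) + 45 = 127 + D)
c(p) + 166661 = (127 - 429) + 166661 = -302 + 166661 = 166359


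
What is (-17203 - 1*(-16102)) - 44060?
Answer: -45161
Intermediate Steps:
(-17203 - 1*(-16102)) - 44060 = (-17203 + 16102) - 44060 = -1101 - 44060 = -45161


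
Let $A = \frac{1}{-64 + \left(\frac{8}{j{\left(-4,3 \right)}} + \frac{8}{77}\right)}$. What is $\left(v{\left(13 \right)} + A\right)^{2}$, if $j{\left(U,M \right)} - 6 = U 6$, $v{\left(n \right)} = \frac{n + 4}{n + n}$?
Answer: $\frac{136891860121}{335987166736} \approx 0.40743$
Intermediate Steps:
$v{\left(n \right)} = \frac{4 + n}{2 n}$
$j{\left(U,M \right)} = 6 + 6 U$ ($j{\left(U,M \right)} = 6 + U 6 = 6 + 6 U$)
$A = - \frac{693}{44588}$ ($A = \frac{1}{-64 + \left(\frac{8}{6 + 6 \left(-4\right)} + \frac{8}{77}\right)} = \frac{1}{-64 + \left(\frac{8}{6 - 24} + 8 \cdot \frac{1}{77}\right)} = \frac{1}{-64 + \left(\frac{8}{-18} + \frac{8}{77}\right)} = \frac{1}{-64 + \left(8 \left(- \frac{1}{18}\right) + \frac{8}{77}\right)} = \frac{1}{-64 + \left(- \frac{4}{9} + \frac{8}{77}\right)} = \frac{1}{-64 - \frac{236}{693}} = \frac{1}{- \frac{44588}{693}} = - \frac{693}{44588} \approx -0.015542$)
$\left(v{\left(13 \right)} + A\right)^{2} = \left(\frac{4 + 13}{2 \cdot 13} - \frac{693}{44588}\right)^{2} = \left(\frac{1}{2} \cdot \frac{1}{13} \cdot 17 - \frac{693}{44588}\right)^{2} = \left(\frac{17}{26} - \frac{693}{44588}\right)^{2} = \left(\frac{369989}{579644}\right)^{2} = \frac{136891860121}{335987166736}$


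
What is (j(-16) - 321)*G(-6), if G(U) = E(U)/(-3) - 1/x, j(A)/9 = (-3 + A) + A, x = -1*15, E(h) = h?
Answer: -6572/5 ≈ -1314.4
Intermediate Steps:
x = -15
j(A) = -27 + 18*A (j(A) = 9*((-3 + A) + A) = 9*(-3 + 2*A) = -27 + 18*A)
G(U) = 1/15 - U/3 (G(U) = U/(-3) - 1/(-15) = U*(-⅓) - 1*(-1/15) = -U/3 + 1/15 = 1/15 - U/3)
(j(-16) - 321)*G(-6) = ((-27 + 18*(-16)) - 321)*(1/15 - ⅓*(-6)) = ((-27 - 288) - 321)*(1/15 + 2) = (-315 - 321)*(31/15) = -636*31/15 = -6572/5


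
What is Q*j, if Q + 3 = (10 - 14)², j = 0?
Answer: 0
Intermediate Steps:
Q = 13 (Q = -3 + (10 - 14)² = -3 + (-4)² = -3 + 16 = 13)
Q*j = 13*0 = 0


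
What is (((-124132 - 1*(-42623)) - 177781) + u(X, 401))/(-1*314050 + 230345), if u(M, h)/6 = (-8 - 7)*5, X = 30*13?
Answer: 51948/16741 ≈ 3.1030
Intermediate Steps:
X = 390
u(M, h) = -450 (u(M, h) = 6*((-8 - 7)*5) = 6*(-15*5) = 6*(-75) = -450)
(((-124132 - 1*(-42623)) - 177781) + u(X, 401))/(-1*314050 + 230345) = (((-124132 - 1*(-42623)) - 177781) - 450)/(-1*314050 + 230345) = (((-124132 + 42623) - 177781) - 450)/(-314050 + 230345) = ((-81509 - 177781) - 450)/(-83705) = (-259290 - 450)*(-1/83705) = -259740*(-1/83705) = 51948/16741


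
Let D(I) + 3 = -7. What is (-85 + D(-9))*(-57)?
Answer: 5415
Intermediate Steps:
D(I) = -10 (D(I) = -3 - 7 = -10)
(-85 + D(-9))*(-57) = (-85 - 10)*(-57) = -95*(-57) = 5415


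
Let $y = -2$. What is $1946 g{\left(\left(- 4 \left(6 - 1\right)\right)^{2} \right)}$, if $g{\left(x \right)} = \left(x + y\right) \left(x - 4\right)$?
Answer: $306705168$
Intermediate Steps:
$g{\left(x \right)} = \left(-4 + x\right) \left(-2 + x\right)$ ($g{\left(x \right)} = \left(x - 2\right) \left(x - 4\right) = \left(-2 + x\right) \left(-4 + x\right) = \left(-4 + x\right) \left(-2 + x\right)$)
$1946 g{\left(\left(- 4 \left(6 - 1\right)\right)^{2} \right)} = 1946 \left(8 + \left(\left(- 4 \left(6 - 1\right)\right)^{2}\right)^{2} - 6 \left(- 4 \left(6 - 1\right)\right)^{2}\right) = 1946 \left(8 + \left(\left(\left(-4\right) 5\right)^{2}\right)^{2} - 6 \left(\left(-4\right) 5\right)^{2}\right) = 1946 \left(8 + \left(\left(-20\right)^{2}\right)^{2} - 6 \left(-20\right)^{2}\right) = 1946 \left(8 + 400^{2} - 2400\right) = 1946 \left(8 + 160000 - 2400\right) = 1946 \cdot 157608 = 306705168$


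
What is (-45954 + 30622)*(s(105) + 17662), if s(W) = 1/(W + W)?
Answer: -28433354986/105 ≈ -2.7079e+8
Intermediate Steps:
s(W) = 1/(2*W)
(-45954 + 30622)*(s(105) + 17662) = (-45954 + 30622)*((1/2)/105 + 17662) = -15332*((1/2)*(1/105) + 17662) = -15332*(1/210 + 17662) = -15332*3709021/210 = -28433354986/105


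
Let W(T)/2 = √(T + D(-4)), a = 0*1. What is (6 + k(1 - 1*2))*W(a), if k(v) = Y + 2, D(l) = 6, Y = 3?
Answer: 22*√6 ≈ 53.889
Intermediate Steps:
a = 0
k(v) = 5 (k(v) = 3 + 2 = 5)
W(T) = 2*√(6 + T) (W(T) = 2*√(T + 6) = 2*√(6 + T))
(6 + k(1 - 1*2))*W(a) = (6 + 5)*(2*√(6 + 0)) = 11*(2*√6) = 22*√6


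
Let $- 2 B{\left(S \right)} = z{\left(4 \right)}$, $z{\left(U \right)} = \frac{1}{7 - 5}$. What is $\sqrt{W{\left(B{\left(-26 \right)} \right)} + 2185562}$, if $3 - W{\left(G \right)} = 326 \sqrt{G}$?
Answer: $\sqrt{2185565 - 163 i} \approx 1478.4 - 0.055 i$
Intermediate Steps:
$z{\left(U \right)} = \frac{1}{2}$
$B{\left(S \right)} = - \frac{1}{4}$ ($B{\left(S \right)} = \left(- \frac{1}{2}\right) \frac{1}{2} = - \frac{1}{4}$)
$W{\left(G \right)} = 3 - 326 \sqrt{G}$
$\sqrt{W{\left(B{\left(-26 \right)} \right)} + 2185562} = \sqrt{\left(3 - 326 \sqrt{- \frac{1}{4}}\right) + 2185562} = \sqrt{\left(3 - 326 \frac{i}{2}\right) + 2185562} = \sqrt{\left(3 - 163 i\right) + 2185562} = \sqrt{2185565 - 163 i}$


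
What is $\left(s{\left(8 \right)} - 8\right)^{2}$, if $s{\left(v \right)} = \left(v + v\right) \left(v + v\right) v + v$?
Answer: $4194304$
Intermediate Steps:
$s{\left(v \right)} = v + 4 v^{3}$ ($s{\left(v \right)} = 2 v 2 v v + v = 4 v^{2} v + v = 4 v^{3} + v = v + 4 v^{3}$)
$\left(s{\left(8 \right)} - 8\right)^{2} = \left(\left(8 + 4 \cdot 8^{3}\right) - 8\right)^{2} = \left(\left(8 + 4 \cdot 512\right) - 8\right)^{2} = \left(\left(8 + 2048\right) - 8\right)^{2} = \left(2056 - 8\right)^{2} = 2048^{2} = 4194304$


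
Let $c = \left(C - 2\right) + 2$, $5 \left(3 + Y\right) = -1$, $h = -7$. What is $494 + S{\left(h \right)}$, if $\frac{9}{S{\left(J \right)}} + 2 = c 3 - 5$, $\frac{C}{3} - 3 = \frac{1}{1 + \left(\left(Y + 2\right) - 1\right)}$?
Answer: $\frac{12368}{25} \approx 494.72$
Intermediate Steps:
$Y = - \frac{16}{5}$ ($Y = -3 + \frac{1}{5} \left(-1\right) = -3 - \frac{1}{5} = - \frac{16}{5} \approx -3.2$)
$C = \frac{13}{2}$ ($C = 9 + \frac{3}{1 + \left(\left(- \frac{16}{5} + 2\right) - 1\right)} = 9 + \frac{3}{1 - \frac{11}{5}} = 9 + \frac{3}{- \frac{6}{5}} = 9 + 3 \left(- \frac{5}{6}\right) = 9 - \frac{5}{2} = \frac{13}{2} \approx 6.5$)
$c = \frac{13}{2}$ ($c = \left(\frac{13}{2} - 2\right) + 2 = \frac{9}{2} + 2 = \frac{13}{2} \approx 6.5$)
$S{\left(J \right)} = \frac{18}{25}$ ($S{\left(J \right)} = \frac{9}{-2 + \left(\frac{13}{2} \cdot 3 - 5\right)} = \frac{9}{-2 + \left(\frac{39}{2} - 5\right)} = \frac{9}{-2 + \frac{29}{2}} = \frac{9}{\frac{25}{2}} = 9 \cdot \frac{2}{25} = \frac{18}{25}$)
$494 + S{\left(h \right)} = 494 + \frac{18}{25} = \frac{12368}{25}$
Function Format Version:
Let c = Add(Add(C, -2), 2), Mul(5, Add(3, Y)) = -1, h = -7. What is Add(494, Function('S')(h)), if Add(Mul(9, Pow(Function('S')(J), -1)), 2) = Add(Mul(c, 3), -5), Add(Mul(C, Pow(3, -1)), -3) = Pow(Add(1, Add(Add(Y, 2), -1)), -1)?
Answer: Rational(12368, 25) ≈ 494.72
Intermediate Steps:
Y = Rational(-16, 5) (Y = Add(-3, Mul(Rational(1, 5), -1)) = Add(-3, Rational(-1, 5)) = Rational(-16, 5) ≈ -3.2000)
C = Rational(13, 2) (C = Add(9, Mul(3, Pow(Add(1, Add(Add(Rational(-16, 5), 2), -1)), -1))) = Add(9, Mul(3, Pow(Add(1, Add(Rational(-6, 5), -1)), -1))) = Add(9, Mul(3, Pow(Add(1, Rational(-11, 5)), -1))) = Add(9, Mul(3, Pow(Rational(-6, 5), -1))) = Add(9, Mul(3, Rational(-5, 6))) = Add(9, Rational(-5, 2)) = Rational(13, 2) ≈ 6.5000)
c = Rational(13, 2) (c = Add(Add(Rational(13, 2), -2), 2) = Add(Rational(9, 2), 2) = Rational(13, 2) ≈ 6.5000)
Function('S')(J) = Rational(18, 25) (Function('S')(J) = Mul(9, Pow(Add(-2, Add(Mul(Rational(13, 2), 3), -5)), -1)) = Mul(9, Pow(Add(-2, Add(Rational(39, 2), -5)), -1)) = Mul(9, Pow(Add(-2, Rational(29, 2)), -1)) = Mul(9, Pow(Rational(25, 2), -1)) = Mul(9, Rational(2, 25)) = Rational(18, 25))
Add(494, Function('S')(h)) = Add(494, Rational(18, 25)) = Rational(12368, 25)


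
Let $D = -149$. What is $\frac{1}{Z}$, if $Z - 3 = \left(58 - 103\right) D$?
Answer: $\frac{1}{6708} \approx 0.00014908$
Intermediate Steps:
$Z = 6708$ ($Z = 3 + \left(58 - 103\right) \left(-149\right) = 3 - -6705 = 3 + 6705 = 6708$)
$\frac{1}{Z} = \frac{1}{6708}$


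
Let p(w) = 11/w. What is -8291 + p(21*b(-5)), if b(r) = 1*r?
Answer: -870566/105 ≈ -8291.1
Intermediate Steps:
b(r) = r
-8291 + p(21*b(-5)) = -8291 + 11/((21*(-5))) = -8291 + 11/(-105) = -8291 + 11*(-1/105) = -8291 - 11/105 = -870566/105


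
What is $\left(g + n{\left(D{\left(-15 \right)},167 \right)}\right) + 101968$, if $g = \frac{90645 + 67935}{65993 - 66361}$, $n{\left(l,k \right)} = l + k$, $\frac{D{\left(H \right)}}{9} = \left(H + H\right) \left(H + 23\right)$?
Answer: $\frac{9158055}{92} \approx 99544.0$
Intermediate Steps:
$D{\left(H \right)} = 18 H \left(23 + H\right)$ ($D{\left(H \right)} = 9 \left(H + H\right) \left(H + 23\right) = 9 \cdot 2 H \left(23 + H\right) = 18 H \left(23 + H\right)$)
$n{\left(l,k \right)} = k + l$
$g = - \frac{39645}{92}$ ($g = \frac{158580}{-368} = 158580 \left(- \frac{1}{368}\right) = - \frac{39645}{92} \approx -430.92$)
$\left(g + n{\left(D{\left(-15 \right)},167 \right)}\right) + 101968 = \left(- \frac{39645}{92} + \left(167 + 18 \left(-15\right) \left(23 - 15\right)\right)\right) + 101968 = \left(- \frac{39645}{92} + \left(167 + 18 \left(-15\right) 8\right)\right) + 101968 = \left(- \frac{39645}{92} + \left(167 - 2160\right)\right) + 101968 = \left(- \frac{39645}{92} - 1993\right) + 101968 = - \frac{223001}{92} + 101968 = \frac{9158055}{92}$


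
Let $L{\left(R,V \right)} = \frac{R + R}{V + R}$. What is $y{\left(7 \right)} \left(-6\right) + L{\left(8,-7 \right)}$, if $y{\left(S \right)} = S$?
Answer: $-26$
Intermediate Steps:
$L{\left(R,V \right)} = \frac{2 R}{R + V}$
$y{\left(7 \right)} \left(-6\right) + L{\left(8,-7 \right)} = 7 \left(-6\right) + 2 \cdot 8 \frac{1}{8 - 7} = -42 + 2 \cdot 8 \cdot 1^{-1} = -42 + 2 \cdot 8 \cdot 1 = -42 + 16 = -26$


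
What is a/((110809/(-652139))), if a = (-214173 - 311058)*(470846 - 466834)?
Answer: 1374204759865308/110809 ≈ 1.2402e+10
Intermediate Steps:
a = -2107226772 (a = -525231*4012 = -2107226772)
a/((110809/(-652139))) = -2107226772/(110809/(-652139)) = -2107226772/(110809*(-1/652139)) = -2107226772/(-110809/652139) = -2107226772*(-652139/110809) = 1374204759865308/110809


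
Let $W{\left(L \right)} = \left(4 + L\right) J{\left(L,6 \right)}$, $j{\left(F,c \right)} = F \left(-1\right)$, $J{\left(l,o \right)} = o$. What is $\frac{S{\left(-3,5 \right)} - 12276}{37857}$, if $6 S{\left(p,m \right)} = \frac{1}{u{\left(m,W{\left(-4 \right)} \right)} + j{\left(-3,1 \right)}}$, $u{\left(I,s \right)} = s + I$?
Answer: $- \frac{589247}{1817136} \approx -0.32427$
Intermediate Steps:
$j{\left(F,c \right)} = - F$
$W{\left(L \right)} = 24 + 6 L$ ($W{\left(L \right)} = \left(4 + L\right) 6 = 24 + 6 L$)
$u{\left(I,s \right)} = I + s$
$S{\left(p,m \right)} = \frac{1}{6 \left(3 + m\right)}$ ($S{\left(p,m \right)} = \frac{1}{6 \left(\left(m + \left(24 + 6 \left(-4\right)\right)\right) - -3\right)} = \frac{1}{6 \left(\left(m + \left(24 - 24\right)\right) + 3\right)} = \frac{1}{6 \left(\left(m + 0\right) + 3\right)} = \frac{1}{6 \left(m + 3\right)} = \frac{1}{6 \left(3 + m\right)}$)
$\frac{S{\left(-3,5 \right)} - 12276}{37857} = \frac{\frac{1}{6 \left(3 + 5\right)} - 12276}{37857} = \left(\frac{1}{6 \cdot 8} - 12276\right) \frac{1}{37857} = \left(\frac{1}{6} \cdot \frac{1}{8} - 12276\right) \frac{1}{37857} = \left(\frac{1}{48} - 12276\right) \frac{1}{37857} = \left(- \frac{589247}{48}\right) \frac{1}{37857} = - \frac{589247}{1817136}$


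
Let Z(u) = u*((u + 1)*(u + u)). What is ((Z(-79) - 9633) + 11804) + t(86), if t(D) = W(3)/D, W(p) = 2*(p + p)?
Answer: -41771269/43 ≈ -9.7143e+5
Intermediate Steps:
Z(u) = 2*u**2*(1 + u) (Z(u) = u*((1 + u)*(2*u)) = u*(2*u*(1 + u)) = 2*u**2*(1 + u))
W(p) = 4*p (W(p) = 2*(2*p) = 4*p)
t(D) = 12/D (t(D) = (4*3)/D = 12/D)
((Z(-79) - 9633) + 11804) + t(86) = ((2*(-79)**2*(1 - 79) - 9633) + 11804) + 12/86 = ((2*6241*(-78) - 9633) + 11804) + 12*(1/86) = ((-973596 - 9633) + 11804) + 6/43 = (-983229 + 11804) + 6/43 = -971425 + 6/43 = -41771269/43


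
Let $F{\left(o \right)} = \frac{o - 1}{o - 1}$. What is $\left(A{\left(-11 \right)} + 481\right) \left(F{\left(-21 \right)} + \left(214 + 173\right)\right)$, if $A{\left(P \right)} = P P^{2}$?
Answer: $-329800$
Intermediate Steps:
$A{\left(P \right)} = P^{3}$
$F{\left(o \right)} = 1$ ($F{\left(o \right)} = \frac{-1 + o}{-1 + o} = 1$)
$\left(A{\left(-11 \right)} + 481\right) \left(F{\left(-21 \right)} + \left(214 + 173\right)\right) = \left(\left(-11\right)^{3} + 481\right) \left(1 + \left(214 + 173\right)\right) = \left(-1331 + 481\right) \left(1 + 387\right) = \left(-850\right) 388 = -329800$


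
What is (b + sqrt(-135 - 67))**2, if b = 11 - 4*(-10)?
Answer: (51 + I*sqrt(202))**2 ≈ 2399.0 + 1449.7*I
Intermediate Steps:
b = 51 (b = 11 + 40 = 51)
(b + sqrt(-135 - 67))**2 = (51 + sqrt(-135 - 67))**2 = (51 + sqrt(-202))**2 = (51 + I*sqrt(202))**2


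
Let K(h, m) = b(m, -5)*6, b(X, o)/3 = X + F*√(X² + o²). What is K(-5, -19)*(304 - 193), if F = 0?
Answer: -37962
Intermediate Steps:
b(X, o) = 3*X (b(X, o) = 3*(X + 0*√(X² + o²)) = 3*(X + 0) = 3*X)
K(h, m) = 18*m (K(h, m) = (3*m)*6 = 18*m)
K(-5, -19)*(304 - 193) = (18*(-19))*(304 - 193) = -342*111 = -37962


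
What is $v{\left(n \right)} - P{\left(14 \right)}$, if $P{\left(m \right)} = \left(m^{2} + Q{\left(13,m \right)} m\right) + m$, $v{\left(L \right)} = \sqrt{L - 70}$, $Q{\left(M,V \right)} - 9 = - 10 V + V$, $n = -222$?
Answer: $1428 + 2 i \sqrt{73} \approx 1428.0 + 17.088 i$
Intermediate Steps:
$Q{\left(M,V \right)} = 9 - 9 V$ ($Q{\left(M,V \right)} = 9 + \left(- 10 V + V\right) = 9 - 9 V$)
$v{\left(L \right)} = \sqrt{-70 + L}$
$P{\left(m \right)} = m + m^{2} + m \left(9 - 9 m\right)$ ($P{\left(m \right)} = \left(m^{2} + \left(9 - 9 m\right) m\right) + m = \left(m^{2} + m \left(9 - 9 m\right)\right) + m = m + m^{2} + m \left(9 - 9 m\right)$)
$v{\left(n \right)} - P{\left(14 \right)} = \sqrt{-70 - 222} - 2 \cdot 14 \left(5 - 56\right) = \sqrt{-292} - 2 \cdot 14 \left(5 - 56\right) = 2 i \sqrt{73} - 2 \cdot 14 \left(-51\right) = 2 i \sqrt{73} - -1428 = 2 i \sqrt{73} + 1428 = 1428 + 2 i \sqrt{73}$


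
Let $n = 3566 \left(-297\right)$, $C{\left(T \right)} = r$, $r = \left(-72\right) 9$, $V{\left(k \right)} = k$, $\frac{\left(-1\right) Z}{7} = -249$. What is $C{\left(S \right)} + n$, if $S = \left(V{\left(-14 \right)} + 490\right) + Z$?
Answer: $-1059750$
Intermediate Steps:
$Z = 1743$ ($Z = \left(-7\right) \left(-249\right) = 1743$)
$S = 2219$ ($S = \left(-14 + 490\right) + 1743 = 476 + 1743 = 2219$)
$r = -648$
$C{\left(T \right)} = -648$
$n = -1059102$
$C{\left(S \right)} + n = -648 - 1059102 = -1059750$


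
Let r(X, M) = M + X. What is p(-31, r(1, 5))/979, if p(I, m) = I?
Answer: -31/979 ≈ -0.031665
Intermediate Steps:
p(-31, r(1, 5))/979 = -31/979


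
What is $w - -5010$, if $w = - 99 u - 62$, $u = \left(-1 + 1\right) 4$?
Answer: $4948$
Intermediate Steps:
$u = 0$ ($u = 0 \cdot 4 = 0$)
$w = -62$ ($w = \left(-99\right) 0 - 62 = 0 - 62 = -62$)
$w - -5010 = -62 - -5010 = -62 + 5010 = 4948$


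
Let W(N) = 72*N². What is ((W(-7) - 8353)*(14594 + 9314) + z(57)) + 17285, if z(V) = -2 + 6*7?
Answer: -115338775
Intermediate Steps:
z(V) = 40 (z(V) = -2 + 42 = 40)
((W(-7) - 8353)*(14594 + 9314) + z(57)) + 17285 = ((72*(-7)² - 8353)*(14594 + 9314) + 40) + 17285 = ((72*49 - 8353)*23908 + 40) + 17285 = ((3528 - 8353)*23908 + 40) + 17285 = (-4825*23908 + 40) + 17285 = (-115356100 + 40) + 17285 = -115356060 + 17285 = -115338775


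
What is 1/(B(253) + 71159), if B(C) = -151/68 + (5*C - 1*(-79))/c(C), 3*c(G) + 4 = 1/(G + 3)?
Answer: 23188/1626587049 ≈ 1.4256e-5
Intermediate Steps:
c(G) = -4/3 + 1/(3*(3 + G)) (c(G) = -4/3 + 1/(3*(G + 3)) = -4/3 + 1/(3*(3 + G)))
B(C) = -151/68 + 3*(3 + C)*(79 + 5*C)/(-11 - 4*C) (B(C) = -151/68 + (5*C - 1*(-79))/(((-11 - 4*C)/(3*(3 + C)))) = -151*1/68 + (5*C + 79)*(3*(3 + C)/(-11 - 4*C)) = -151/68 + (79 + 5*C)*(3*(3 + C)/(-11 - 4*C)) = -151/68 + 3*(3 + C)*(79 + 5*C)/(-11 - 4*C))
1/(B(253) + 71159) = 1/((-50009 - 19780*253 - 1020*253²)/(68*(11 + 4*253)) + 71159) = 1/((-50009 - 5004340 - 1020*64009)/(68*(11 + 1012)) + 71159) = 1/((1/68)*(-50009 - 5004340 - 65289180)/1023 + 71159) = 1/((1/68)*(1/1023)*(-70343529) + 71159) = 1/(-23447843/23188 + 71159) = 1/(1626587049/23188) = 23188/1626587049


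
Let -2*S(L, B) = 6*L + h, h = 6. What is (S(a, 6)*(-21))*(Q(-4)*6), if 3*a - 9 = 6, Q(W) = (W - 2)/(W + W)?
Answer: 1701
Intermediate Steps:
Q(W) = (-2 + W)/(2*W) (Q(W) = (-2 + W)/((2*W)) = (-2 + W)*(1/(2*W)) = (-2 + W)/(2*W))
a = 5 (a = 3 + (⅓)*6 = 3 + 2 = 5)
S(L, B) = -3 - 3*L (S(L, B) = -(6*L + 6)/2 = -(6 + 6*L)/2 = -3 - 3*L)
(S(a, 6)*(-21))*(Q(-4)*6) = ((-3 - 3*5)*(-21))*(((½)*(-2 - 4)/(-4))*6) = ((-3 - 15)*(-21))*(((½)*(-¼)*(-6))*6) = (-18*(-21))*((¾)*6) = 378*(9/2) = 1701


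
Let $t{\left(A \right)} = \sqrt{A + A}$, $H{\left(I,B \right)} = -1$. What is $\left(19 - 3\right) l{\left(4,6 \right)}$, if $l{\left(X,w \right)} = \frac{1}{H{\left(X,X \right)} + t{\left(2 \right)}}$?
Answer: $16$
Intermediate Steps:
$t{\left(A \right)} = \sqrt{2} \sqrt{A}$ ($t{\left(A \right)} = \sqrt{2 A} = \sqrt{2} \sqrt{A}$)
$l{\left(X,w \right)} = 1$ ($l{\left(X,w \right)} = \frac{1}{-1 + \sqrt{2} \sqrt{2}} = \frac{1}{-1 + 2} = 1^{-1} = 1$)
$\left(19 - 3\right) l{\left(4,6 \right)} = \left(19 - 3\right) 1 = 16 \cdot 1 = 16$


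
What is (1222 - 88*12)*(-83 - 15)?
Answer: -16268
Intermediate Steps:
(1222 - 88*12)*(-83 - 15) = (1222 - 1*1056)*(-98) = (1222 - 1056)*(-98) = 166*(-98) = -16268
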